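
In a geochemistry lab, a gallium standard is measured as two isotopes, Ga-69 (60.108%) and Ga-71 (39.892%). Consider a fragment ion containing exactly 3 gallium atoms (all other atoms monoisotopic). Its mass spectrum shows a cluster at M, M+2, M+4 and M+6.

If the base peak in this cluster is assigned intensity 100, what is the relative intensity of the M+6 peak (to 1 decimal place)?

14.7

Binomial terms of (0.60108 + 0.39892)^3: M 0.2172, M+2 0.4324, M+4 0.2870, M+6 0.0635 → M+2 is the base peak.
P(M+2) = C(3,1) × 0.60108^2 × 0.39892^1 = 3 × 0.36129717 × 0.39892 = 0.432386 (base)
P(M+6) = C(3,3) × 0.60108^0 × 0.39892^3 = 1 × 1.0000 × 0.063483 = 0.063483
Relative intensity = 0.063483 / 0.432386 × 100 = 14.7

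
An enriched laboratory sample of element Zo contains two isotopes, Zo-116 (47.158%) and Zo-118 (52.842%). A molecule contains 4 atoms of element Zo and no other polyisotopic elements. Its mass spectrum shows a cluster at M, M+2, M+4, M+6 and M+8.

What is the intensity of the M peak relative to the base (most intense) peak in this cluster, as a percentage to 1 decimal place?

Term probabilities: M 0.0495, M+2 0.2217, M+4 0.3726, M+6 0.2783, M+8 0.0780. Base peak = M+4.
P(M+4) = C(4,2) × 0.47158^2 × 0.52842^2 = 6 × 0.2223877 × 0.2792277 = 0.372581 (base)
P(M) = C(4,0) × 0.47158^4 × 0.52842^0 = 1 × 0.04945629 × 1.0000 = 0.049456
Relative intensity = 0.049456 / 0.372581 × 100 = 13.3

13.3%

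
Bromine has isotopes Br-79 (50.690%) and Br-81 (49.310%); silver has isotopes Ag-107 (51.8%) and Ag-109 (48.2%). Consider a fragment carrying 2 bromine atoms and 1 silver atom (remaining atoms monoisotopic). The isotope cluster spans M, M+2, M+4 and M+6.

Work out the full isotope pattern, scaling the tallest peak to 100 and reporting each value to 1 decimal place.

34.8 : 100.0 : 95.8 : 30.6

Bromine pattern (n=2): 0.25694761 : 0.49990478 : 0.24314761
Silver pattern (n=1): 0.5180 : 0.4820
Convolve the two distributions (both contribute in 2-u steps):
  M: 0.25694761×0.5180 = 0.133099
  M+2: 0.25694761×0.4820 + 0.49990478×0.5180 = 0.382799
  M+4: 0.49990478×0.4820 + 0.24314761×0.5180 = 0.366905
  M+6: 0.24314761×0.4820 = 0.117197
Scale to base peak (0.382799) = 100: 34.8 : 100.0 : 95.8 : 30.6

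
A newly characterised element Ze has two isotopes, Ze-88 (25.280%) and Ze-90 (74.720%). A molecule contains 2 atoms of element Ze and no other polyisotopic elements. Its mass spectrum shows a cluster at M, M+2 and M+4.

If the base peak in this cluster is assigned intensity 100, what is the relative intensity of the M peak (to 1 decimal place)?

11.4

Term probabilities: M 0.0639, M+2 0.3778, M+4 0.5583. Base peak = M+4.
P(M+4) = C(2,2) × 0.25280^0 × 0.74720^2 = 1 × 1.0000 × 0.55830784 = 0.558308 (base)
P(M) = C(2,0) × 0.25280^2 × 0.74720^0 = 1 × 0.06390784 × 1.0000 = 0.063908
Relative intensity = 0.063908 / 0.558308 × 100 = 11.4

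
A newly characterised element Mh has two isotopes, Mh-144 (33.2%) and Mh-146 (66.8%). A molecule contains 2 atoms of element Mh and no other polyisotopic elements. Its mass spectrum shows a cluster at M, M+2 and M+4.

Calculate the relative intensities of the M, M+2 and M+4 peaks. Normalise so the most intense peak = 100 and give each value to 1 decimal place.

Expanding (0.332 + 0.668)^2:
P(M) = 0.332^2 = 0.110224
P(M+2) = 2 × 0.332^1 × 0.668^1 = 0.443552
P(M+4) = 0.668^2 = 0.446224
The M+4 peak is largest (0.446224); scaling to 100 gives 24.7 : 99.4 : 100.0.

24.7 : 99.4 : 100.0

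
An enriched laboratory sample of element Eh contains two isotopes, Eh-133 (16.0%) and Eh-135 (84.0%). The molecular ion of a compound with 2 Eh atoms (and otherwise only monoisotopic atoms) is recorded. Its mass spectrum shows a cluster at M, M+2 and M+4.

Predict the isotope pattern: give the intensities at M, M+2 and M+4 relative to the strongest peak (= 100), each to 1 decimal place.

3.6 : 38.1 : 100.0

Each Eh atom is independently Eh-133 (p = 0.160) or Eh-135 (q = 0.840); the cluster is the binomial expansion (p + q)^2.
P(M) = 0.160^2 = 0.025600
P(M+2) = 2 × 0.160^1 × 0.840^1 = 0.268800
P(M+4) = 0.840^2 = 0.705600
The M+4 peak is largest (0.705600); scaling to 100 gives 3.6 : 38.1 : 100.0.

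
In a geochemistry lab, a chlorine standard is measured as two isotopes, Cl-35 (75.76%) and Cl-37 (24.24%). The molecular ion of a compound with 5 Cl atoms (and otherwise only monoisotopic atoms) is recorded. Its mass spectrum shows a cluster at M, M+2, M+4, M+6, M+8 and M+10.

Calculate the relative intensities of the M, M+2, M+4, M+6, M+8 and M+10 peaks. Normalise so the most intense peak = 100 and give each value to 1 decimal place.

Expanding (0.7576 + 0.2424)^5:
P(M) = 0.7576^5 = 0.249574
P(M+2) = 5 × 0.7576^4 × 0.2424^1 = 0.399266
P(M+4) = 10 × 0.7576^3 × 0.2424^2 = 0.255497
P(M+6) = 10 × 0.7576^2 × 0.2424^3 = 0.081748
P(M+8) = 5 × 0.7576^1 × 0.2424^4 = 0.013078
P(M+10) = 0.2424^5 = 0.000837
The M+2 peak is largest (0.399266); scaling to 100 gives 62.5 : 100.0 : 64.0 : 20.5 : 3.3 : 0.2.

62.5 : 100.0 : 64.0 : 20.5 : 3.3 : 0.2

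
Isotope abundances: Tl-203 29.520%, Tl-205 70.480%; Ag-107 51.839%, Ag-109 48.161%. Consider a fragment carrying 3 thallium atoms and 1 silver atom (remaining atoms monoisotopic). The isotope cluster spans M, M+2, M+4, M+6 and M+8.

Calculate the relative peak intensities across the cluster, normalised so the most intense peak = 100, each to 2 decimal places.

3.39 : 27.43 : 80.53 : 100.00 : 42.87

Thallium pattern (n=3): 0.02572463 : 0.18425524 : 0.43991564 : 0.35010449
Silver pattern (n=1): 0.51839 : 0.48161
Convolve the two distributions (both contribute in 2-u steps):
  M: 0.02572463×0.51839 = 0.013335
  M+2: 0.02572463×0.48161 + 0.18425524×0.51839 = 0.107905
  M+4: 0.18425524×0.48161 + 0.43991564×0.51839 = 0.316787
  M+6: 0.43991564×0.48161 + 0.35010449×0.51839 = 0.393358
  M+8: 0.35010449×0.48161 = 0.168614
Scale to base peak (0.393358) = 100: 3.39 : 27.43 : 80.53 : 100.00 : 42.87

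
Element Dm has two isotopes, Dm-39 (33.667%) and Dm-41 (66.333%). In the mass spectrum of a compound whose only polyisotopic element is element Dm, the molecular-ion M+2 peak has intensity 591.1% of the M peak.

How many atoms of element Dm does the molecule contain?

For n independent Dm atoms, I(M+2)/I(M) = n · (abundance Dm-41) / (abundance Dm-39) = n · 0.66333/0.33667.
n = 5.911 × 0.33667/0.66333 = 3.00 ≈ 3

3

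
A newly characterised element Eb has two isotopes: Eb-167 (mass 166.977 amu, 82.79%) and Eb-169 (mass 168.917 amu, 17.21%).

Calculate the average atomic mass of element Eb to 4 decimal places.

167.3109 amu

Average mass = Σ (abundance × isotope mass) = 0.8279 × 166.977 + 0.1721 × 168.917
= 138.24026 + 29.07062 = 167.31088 amu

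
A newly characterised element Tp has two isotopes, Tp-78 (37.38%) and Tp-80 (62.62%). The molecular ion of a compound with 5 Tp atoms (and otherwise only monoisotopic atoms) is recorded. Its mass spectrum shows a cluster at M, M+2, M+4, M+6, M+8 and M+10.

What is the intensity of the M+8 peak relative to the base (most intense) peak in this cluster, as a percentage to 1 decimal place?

Binomial terms of (0.3738 + 0.6262)^5: M 0.0073, M+2 0.0611, M+4 0.2048, M+6 0.3431, M+8 0.2874, M+10 0.0963 → M+6 is the base peak.
P(M+6) = C(5,3) × 0.3738^2 × 0.6262^3 = 10 × 0.13972644 × 0.24554958 = 0.343098 (base)
P(M+8) = C(5,4) × 0.3738^1 × 0.6262^4 = 5 × 0.3738 × 0.15376314 = 0.287383
Relative intensity = 0.287383 / 0.343098 × 100 = 83.8

83.8%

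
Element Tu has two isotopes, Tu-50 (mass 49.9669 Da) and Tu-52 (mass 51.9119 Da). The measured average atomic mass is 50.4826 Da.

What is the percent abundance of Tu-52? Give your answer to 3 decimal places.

With x = fraction of Tu-50 (so Tu-52 is 1 − x):
49.9669·x + 51.9119·(1 − x) = 50.4826
(49.9669 − 51.9119)·x = 50.4826 − 51.9119
x = -1.4293 / -1.9450 = 0.73486 → 73.486% Tu-50, 26.514% Tu-52.

26.514%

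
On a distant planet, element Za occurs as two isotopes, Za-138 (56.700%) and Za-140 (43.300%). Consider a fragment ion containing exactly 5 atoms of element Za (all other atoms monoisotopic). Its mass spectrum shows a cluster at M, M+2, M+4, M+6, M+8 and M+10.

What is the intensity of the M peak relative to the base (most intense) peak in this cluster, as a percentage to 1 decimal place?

17.1%

Binomial terms of (0.56700 + 0.43300)^5: M 0.0586, M+2 0.2238, M+4 0.3418, M+6 0.2610, M+8 0.0997, M+10 0.0152 → M+4 is the base peak.
P(M+4) = C(5,2) × 0.56700^3 × 0.43300^2 = 10 × 0.18228426 × 0.187489 = 0.341763 (base)
P(M) = C(5,0) × 0.56700^5 × 0.43300^0 = 1 × 0.05860239 × 1.0000 = 0.058602
Relative intensity = 0.058602 / 0.341763 × 100 = 17.1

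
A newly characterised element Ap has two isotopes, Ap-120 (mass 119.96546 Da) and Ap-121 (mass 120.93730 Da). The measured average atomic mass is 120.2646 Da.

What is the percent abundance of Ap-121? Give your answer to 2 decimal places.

30.78%

With x = fraction of Ap-120 (so Ap-121 is 1 − x):
119.96546·x + 120.93730·(1 − x) = 120.2646
(119.96546 − 120.93730)·x = 120.2646 − 120.93730
x = -0.67270 / -0.97184 = 0.69219 → 69.22% Ap-120, 30.78% Ap-121.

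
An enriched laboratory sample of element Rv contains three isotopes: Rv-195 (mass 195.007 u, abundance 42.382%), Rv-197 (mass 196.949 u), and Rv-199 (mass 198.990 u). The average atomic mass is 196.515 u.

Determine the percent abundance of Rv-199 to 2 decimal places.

The remaining 57.618% is split between Rv-197 (fraction x) and Rv-199 (fraction 0.57618 − x).
Substituting: 196.949x + 198.990(0.57618 − x) = 113.86713326
(196.949 − 198.990)x = -0.78692494  ⇒  x = 0.38556, y = 0.19062
Rv-197: 38.56%, Rv-199: 19.06%.

19.06%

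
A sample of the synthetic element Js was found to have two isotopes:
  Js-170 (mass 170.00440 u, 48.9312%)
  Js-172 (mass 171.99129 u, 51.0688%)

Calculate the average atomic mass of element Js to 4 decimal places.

The abundance-weighted mean is 0.489312 × 170.00440 + 0.510688 × 171.99129
= 83.185193 + 87.833888 = 171.019081 u

171.0191 u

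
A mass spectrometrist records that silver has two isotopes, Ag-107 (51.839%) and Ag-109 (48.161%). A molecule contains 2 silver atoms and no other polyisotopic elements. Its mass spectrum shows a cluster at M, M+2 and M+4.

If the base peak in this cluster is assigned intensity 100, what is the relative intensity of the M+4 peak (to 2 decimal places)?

(0.51839 + 0.48161)^2 gives M 0.2687, M+2 0.4993, M+4 0.2319; the largest is M+2.
P(M+2) = C(2,1) × 0.51839^1 × 0.48161^1 = 2 × 0.51839 × 0.48161 = 0.499324 (base)
P(M+4) = C(2,2) × 0.51839^0 × 0.48161^2 = 1 × 1.0000 × 0.23194819 = 0.231948
Relative intensity = 0.231948 / 0.499324 × 100 = 46.45

46.45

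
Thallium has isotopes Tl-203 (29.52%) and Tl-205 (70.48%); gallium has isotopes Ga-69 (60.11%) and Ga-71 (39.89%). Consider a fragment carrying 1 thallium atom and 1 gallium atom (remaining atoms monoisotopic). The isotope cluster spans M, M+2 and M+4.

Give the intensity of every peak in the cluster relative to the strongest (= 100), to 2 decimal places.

Thallium pattern (n=1): 0.2952 : 0.7048
Gallium pattern (n=1): 0.6011 : 0.3989
Convolve the two distributions (both contribute in 2-u steps):
  M: 0.2952×0.6011 = 0.177445
  M+2: 0.2952×0.3989 + 0.7048×0.6011 = 0.541411
  M+4: 0.7048×0.3989 = 0.281145
Scale to base peak (0.541411) = 100: 32.77 : 100.00 : 51.93

32.77 : 100.00 : 51.93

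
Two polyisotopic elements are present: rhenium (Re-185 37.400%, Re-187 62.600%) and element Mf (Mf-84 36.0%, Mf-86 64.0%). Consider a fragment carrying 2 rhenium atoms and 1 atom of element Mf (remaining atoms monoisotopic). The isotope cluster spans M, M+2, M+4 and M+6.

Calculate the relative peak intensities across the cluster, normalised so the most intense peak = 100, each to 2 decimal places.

11.42 : 58.56 : 100.00 : 56.90

Rhenium pattern (n=2): 0.139876 : 0.468248 : 0.391876
Element Mf pattern (n=1): 0.3600 : 0.6400
Convolve the two distributions (both contribute in 2-u steps):
  M: 0.139876×0.3600 = 0.050355
  M+2: 0.139876×0.6400 + 0.468248×0.3600 = 0.258090
  M+4: 0.468248×0.6400 + 0.391876×0.3600 = 0.440754
  M+6: 0.391876×0.6400 = 0.250801
Scale to base peak (0.440754) = 100: 11.42 : 58.56 : 100.00 : 56.90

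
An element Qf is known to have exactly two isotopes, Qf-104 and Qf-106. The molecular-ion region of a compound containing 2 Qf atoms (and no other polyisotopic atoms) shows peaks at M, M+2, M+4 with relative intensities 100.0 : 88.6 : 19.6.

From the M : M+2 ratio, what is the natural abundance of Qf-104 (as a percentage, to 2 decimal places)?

69.30%

Write p for the Qf-104 fraction. I(M+2)/I(M) = [C(2,1)·p^1·(1−p)] / p^2 = 2·(1−p)/p = 88.6/100.0 = 0.8860
(1−p)/p = 0.8860/2 = 0.4430  ⇒  p = 1/(1 + 0.4430) = 0.6930
Qf-104: 69.30%, Qf-106: 30.70%.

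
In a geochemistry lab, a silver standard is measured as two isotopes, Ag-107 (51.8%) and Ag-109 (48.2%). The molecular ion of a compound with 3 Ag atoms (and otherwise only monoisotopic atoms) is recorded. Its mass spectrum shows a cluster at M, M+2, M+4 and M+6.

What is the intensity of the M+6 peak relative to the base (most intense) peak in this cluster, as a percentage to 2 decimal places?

28.86%

Term probabilities: M 0.1390, M+2 0.3880, M+4 0.3610, M+6 0.1120. Base peak = M+2.
P(M+2) = C(3,1) × 0.518^2 × 0.482^1 = 3 × 0.268324 × 0.4820 = 0.387997 (base)
P(M+6) = C(3,3) × 0.518^0 × 0.482^3 = 1 × 1.0000 × 0.11198017 = 0.111980
Relative intensity = 0.111980 / 0.387997 × 100 = 28.86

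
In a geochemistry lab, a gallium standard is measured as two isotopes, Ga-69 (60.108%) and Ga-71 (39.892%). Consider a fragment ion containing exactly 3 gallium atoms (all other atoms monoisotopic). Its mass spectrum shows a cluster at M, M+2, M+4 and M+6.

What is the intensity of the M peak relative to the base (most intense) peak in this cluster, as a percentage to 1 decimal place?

50.2%

Term probabilities: M 0.2172, M+2 0.4324, M+4 0.2870, M+6 0.0635. Base peak = M+2.
P(M+2) = C(3,1) × 0.60108^2 × 0.39892^1 = 3 × 0.36129717 × 0.39892 = 0.432386 (base)
P(M) = C(3,0) × 0.60108^3 × 0.39892^0 = 1 × 0.2171685 × 1.0000 = 0.217169
Relative intensity = 0.217169 / 0.432386 × 100 = 50.2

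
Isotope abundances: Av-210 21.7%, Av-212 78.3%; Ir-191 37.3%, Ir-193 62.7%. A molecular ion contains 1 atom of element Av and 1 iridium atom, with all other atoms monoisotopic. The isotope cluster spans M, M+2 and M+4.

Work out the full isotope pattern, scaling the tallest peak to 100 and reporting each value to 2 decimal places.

Element Av pattern (n=1): 0.2170 : 0.7830
Iridium pattern (n=1): 0.3730 : 0.6270
Convolve the two distributions (both contribute in 2-u steps):
  M: 0.2170×0.3730 = 0.080941
  M+2: 0.2170×0.6270 + 0.7830×0.3730 = 0.428118
  M+4: 0.7830×0.6270 = 0.490941
Scale to base peak (0.490941) = 100: 16.49 : 87.20 : 100.00

16.49 : 87.20 : 100.00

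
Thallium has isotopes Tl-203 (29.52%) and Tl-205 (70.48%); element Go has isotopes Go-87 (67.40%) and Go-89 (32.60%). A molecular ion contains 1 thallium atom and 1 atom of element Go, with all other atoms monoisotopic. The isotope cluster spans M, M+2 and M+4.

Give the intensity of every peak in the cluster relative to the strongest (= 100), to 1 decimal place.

34.8 : 100.0 : 40.2

Thallium pattern (n=1): 0.2952 : 0.7048
Element Go pattern (n=1): 0.6740 : 0.3260
Convolve the two distributions (both contribute in 2-u steps):
  M: 0.2952×0.6740 = 0.198965
  M+2: 0.2952×0.3260 + 0.7048×0.6740 = 0.571270
  M+4: 0.7048×0.3260 = 0.229765
Scale to base peak (0.571270) = 100: 34.8 : 100.0 : 40.2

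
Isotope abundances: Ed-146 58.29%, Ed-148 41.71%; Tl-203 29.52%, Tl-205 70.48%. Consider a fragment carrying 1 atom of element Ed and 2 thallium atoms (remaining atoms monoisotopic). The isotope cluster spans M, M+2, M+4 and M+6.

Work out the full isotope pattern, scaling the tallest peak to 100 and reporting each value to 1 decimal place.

Element Ed pattern (n=1): 0.5829 : 0.4171
Thallium pattern (n=2): 0.08714304 : 0.41611392 : 0.49674304
Convolve the two distributions (both contribute in 2-u steps):
  M: 0.5829×0.08714304 = 0.050796
  M+2: 0.5829×0.41611392 + 0.4171×0.08714304 = 0.278900
  M+4: 0.5829×0.49674304 + 0.4171×0.41611392 = 0.463113
  M+6: 0.4171×0.49674304 = 0.207192
Scale to base peak (0.463113) = 100: 11.0 : 60.2 : 100.0 : 44.7

11.0 : 60.2 : 100.0 : 44.7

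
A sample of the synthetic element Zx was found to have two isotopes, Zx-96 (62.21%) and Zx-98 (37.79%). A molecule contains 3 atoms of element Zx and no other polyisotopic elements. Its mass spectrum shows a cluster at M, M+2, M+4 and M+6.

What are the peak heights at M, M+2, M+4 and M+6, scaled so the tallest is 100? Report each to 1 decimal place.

Expanding (0.6221 + 0.3779)^3:
P(M) = 0.6221^3 = 0.240758
P(M+2) = 3 × 0.6221^2 × 0.3779^1 = 0.438751
P(M+4) = 3 × 0.6221^1 × 0.3779^2 = 0.266523
P(M+6) = 0.3779^3 = 0.053967
The M+2 peak is largest (0.438751); scaling to 100 gives 54.9 : 100.0 : 60.7 : 12.3.

54.9 : 100.0 : 60.7 : 12.3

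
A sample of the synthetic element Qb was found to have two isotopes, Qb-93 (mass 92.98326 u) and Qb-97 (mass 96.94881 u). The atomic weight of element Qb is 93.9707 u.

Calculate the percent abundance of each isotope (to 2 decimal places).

Writing the weighted mean with unknown fraction x of Qb-93:
92.98326·x + 96.94881·(1 − x) = 93.9707
(92.98326 − 96.94881)·x = 93.9707 − 96.94881
x = -2.97811 / -3.96555 = 0.75100 → 75.10% Qb-93, 24.90% Qb-97.

Qb-93: 75.10%, Qb-97: 24.90%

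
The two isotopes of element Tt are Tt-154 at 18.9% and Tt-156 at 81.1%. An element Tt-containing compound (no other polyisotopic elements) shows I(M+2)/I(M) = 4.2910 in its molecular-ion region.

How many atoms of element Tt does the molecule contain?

With n Tt atoms, P(M+2)/P(M) = C(n,1)·p^(n−1)q / p^n = n·q/p = n · 0.811/0.189.
n = 4.2910 × 0.189/0.811 = 1.00 ≈ 1

1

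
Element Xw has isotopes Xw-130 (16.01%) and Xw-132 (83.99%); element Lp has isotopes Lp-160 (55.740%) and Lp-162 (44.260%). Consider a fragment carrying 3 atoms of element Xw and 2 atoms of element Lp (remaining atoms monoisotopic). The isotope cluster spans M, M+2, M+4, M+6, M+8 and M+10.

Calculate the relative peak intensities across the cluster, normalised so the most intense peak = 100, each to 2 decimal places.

Element Xw pattern (n=3): 0.00410368 : 0.06458498 : 0.33881899 : 0.59249235
Element Lp pattern (n=2): 0.31069476 : 0.49341048 : 0.19589476
Convolve the two distributions (both contribute in 2-u steps):
  M: 0.00410368×0.31069476 = 0.001275
  M+2: 0.00410368×0.49341048 + 0.06458498×0.31069476 = 0.022091
  M+4: 0.00410368×0.19589476 + 0.06458498×0.49341048 + 0.33881899×0.31069476 = 0.137940
  M+6: 0.06458498×0.19589476 + 0.33881899×0.49341048 + 0.59249235×0.31069476 = 0.363913
  M+8: 0.33881899×0.19589476 + 0.59249235×0.49341048 = 0.358715
  M+10: 0.59249235×0.19589476 = 0.116066
Scale to base peak (0.363913) = 100: 0.35 : 6.07 : 37.90 : 100.00 : 98.57 : 31.89

0.35 : 6.07 : 37.90 : 100.00 : 98.57 : 31.89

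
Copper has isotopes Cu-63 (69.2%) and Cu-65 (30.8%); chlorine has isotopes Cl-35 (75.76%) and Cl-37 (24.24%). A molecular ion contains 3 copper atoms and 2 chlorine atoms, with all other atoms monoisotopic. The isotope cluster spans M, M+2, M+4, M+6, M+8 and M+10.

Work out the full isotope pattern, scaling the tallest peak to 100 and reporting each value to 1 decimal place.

Copper pattern (n=3): 0.33137389 : 0.44247034 : 0.19693766 : 0.02921811
Chlorine pattern (n=2): 0.57395776 : 0.36728448 : 0.05875776
Convolve the two distributions (both contribute in 2-u steps):
  M: 0.33137389×0.57395776 = 0.190195
  M+2: 0.33137389×0.36728448 + 0.44247034×0.57395776 = 0.375668
  M+4: 0.33137389×0.05875776 + 0.44247034×0.36728448 + 0.19693766×0.57395776 = 0.295017
  M+6: 0.44247034×0.05875776 + 0.19693766×0.36728448 + 0.02921811×0.57395776 = 0.115101
  M+8: 0.19693766×0.05875776 + 0.02921811×0.36728448 = 0.022303
  M+10: 0.02921811×0.05875776 = 0.001717
Scale to base peak (0.375668) = 100: 50.6 : 100.0 : 78.5 : 30.6 : 5.9 : 0.5

50.6 : 100.0 : 78.5 : 30.6 : 5.9 : 0.5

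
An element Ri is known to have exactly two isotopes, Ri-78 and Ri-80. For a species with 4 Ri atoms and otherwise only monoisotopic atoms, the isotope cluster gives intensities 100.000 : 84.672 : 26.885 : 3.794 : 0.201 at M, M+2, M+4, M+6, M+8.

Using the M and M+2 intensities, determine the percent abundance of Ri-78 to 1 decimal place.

82.5%

Let p = fractional abundance of Ri-78. I(M+2)/I(M) = [C(4,1)·p^3·(1−p)] / p^4 = 4·(1−p)/p = 84.672/100.000 = 0.8467
(1−p)/p = 0.8467/4 = 0.2117  ⇒  p = 1/(1 + 0.2117) = 0.8253
Ri-78: 82.5%, Ri-80: 17.5%.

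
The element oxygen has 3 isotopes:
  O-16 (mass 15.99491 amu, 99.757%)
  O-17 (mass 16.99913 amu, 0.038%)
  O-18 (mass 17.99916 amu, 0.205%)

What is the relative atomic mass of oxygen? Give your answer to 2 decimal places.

16.00 amu

Weight each isotope mass by its fractional abundance: 0.99757 × 15.99491 + 0.00038 × 16.99913 + 0.00205 × 17.99916
= 15.956042 + 0.006460 + 0.036898 = 15.999400 amu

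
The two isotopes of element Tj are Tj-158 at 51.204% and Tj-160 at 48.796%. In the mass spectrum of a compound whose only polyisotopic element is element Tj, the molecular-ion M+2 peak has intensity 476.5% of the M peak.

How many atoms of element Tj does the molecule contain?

With n Tj atoms, P(M+2)/P(M) = C(n,1)·p^(n−1)q / p^n = n·q/p = n · 0.48796/0.51204.
n = 4.765 × 0.51204/0.48796 = 5.00 ≈ 5

5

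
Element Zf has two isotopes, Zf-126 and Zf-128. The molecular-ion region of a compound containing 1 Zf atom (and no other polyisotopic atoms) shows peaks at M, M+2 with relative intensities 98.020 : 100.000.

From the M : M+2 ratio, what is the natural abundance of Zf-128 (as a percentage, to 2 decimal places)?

50.50%

If p is the fraction of Zf that is Zf-126, then I(M+2)/I(M) = [C(1,1)·p^0·(1−p)] / p^1 = 1·(1−p)/p = 100.000/98.020 = 1.0202
(1−p)/p = 1.0202/1 = 1.0202  ⇒  p = 1/(1 + 1.0202) = 0.4950
Zf-126: 49.50%, Zf-128: 50.50%.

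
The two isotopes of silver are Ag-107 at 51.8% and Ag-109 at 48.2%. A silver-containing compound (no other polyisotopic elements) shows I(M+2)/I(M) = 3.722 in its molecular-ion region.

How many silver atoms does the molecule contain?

4

The M+2/M ratio from n Ag atoms is n · q/p = n · 0.482/0.518.
n = 3.722 × 0.518/0.482 = 4.00 ≈ 4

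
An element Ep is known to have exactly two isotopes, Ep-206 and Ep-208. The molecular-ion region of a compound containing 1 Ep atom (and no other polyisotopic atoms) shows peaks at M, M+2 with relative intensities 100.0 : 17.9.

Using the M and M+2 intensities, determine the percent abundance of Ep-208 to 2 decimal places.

15.18%

If p is the fraction of Ep that is Ep-206, then I(M+2)/I(M) = [C(1,1)·p^0·(1−p)] / p^1 = 1·(1−p)/p = 17.9/100.0 = 0.1790
(1−p)/p = 0.1790/1 = 0.1790  ⇒  p = 1/(1 + 0.1790) = 0.8482
Ep-206: 84.82%, Ep-208: 15.18%.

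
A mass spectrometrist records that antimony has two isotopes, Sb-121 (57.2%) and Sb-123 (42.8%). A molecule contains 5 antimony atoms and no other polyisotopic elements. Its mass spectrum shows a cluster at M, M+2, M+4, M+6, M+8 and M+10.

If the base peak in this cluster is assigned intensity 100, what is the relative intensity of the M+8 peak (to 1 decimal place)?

28.0

Binomial terms of (0.572 + 0.428)^5: M 0.0612, M+2 0.2291, M+4 0.3428, M+6 0.2565, M+8 0.0960, M+10 0.0144 → M+4 is the base peak.
P(M+4) = C(5,2) × 0.572^3 × 0.428^2 = 10 × 0.18714925 × 0.183184 = 0.342827 (base)
P(M+8) = C(5,4) × 0.572^1 × 0.428^4 = 5 × 0.5720 × 0.03355638 = 0.095971
Relative intensity = 0.095971 / 0.342827 × 100 = 28.0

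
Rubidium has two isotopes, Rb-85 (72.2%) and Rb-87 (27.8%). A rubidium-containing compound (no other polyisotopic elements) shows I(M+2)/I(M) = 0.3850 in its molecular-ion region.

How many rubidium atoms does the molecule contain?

For n independent Rb atoms, I(M+2)/I(M) = n · (abundance Rb-87) / (abundance Rb-85) = n · 0.278/0.722.
n = 0.3850 × 0.722/0.278 = 1.00 ≈ 1

1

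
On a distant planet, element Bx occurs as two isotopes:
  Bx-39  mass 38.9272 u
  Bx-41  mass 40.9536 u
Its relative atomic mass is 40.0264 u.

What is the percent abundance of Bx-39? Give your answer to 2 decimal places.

With x = fraction of Bx-39 (so Bx-41 is 1 − x):
38.9272·x + 40.9536·(1 − x) = 40.0264
(38.9272 − 40.9536)·x = 40.0264 − 40.9536
x = -0.9272 / -2.0264 = 0.45756 → 45.76% Bx-39, 54.24% Bx-41.

45.76%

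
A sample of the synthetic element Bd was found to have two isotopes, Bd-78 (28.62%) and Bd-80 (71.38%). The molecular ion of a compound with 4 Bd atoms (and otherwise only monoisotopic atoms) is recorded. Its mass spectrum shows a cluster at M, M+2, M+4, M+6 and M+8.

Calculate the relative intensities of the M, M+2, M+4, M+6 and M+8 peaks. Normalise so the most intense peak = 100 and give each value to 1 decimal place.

The 4 Bd atoms are independent, so intensities follow the terms of (0.2862 + 0.7138)^4.
P(M) = 0.2862^4 = 0.006709
P(M+2) = 4 × 0.2862^3 × 0.7138^1 = 0.066934
P(M+4) = 6 × 0.2862^2 × 0.7138^2 = 0.250405
P(M+6) = 4 × 0.2862^1 × 0.7138^3 = 0.416351
P(M+8) = 0.7138^4 = 0.259601
The M+6 peak is largest (0.416351); scaling to 100 gives 1.6 : 16.1 : 60.1 : 100.0 : 62.4.

1.6 : 16.1 : 60.1 : 100.0 : 62.4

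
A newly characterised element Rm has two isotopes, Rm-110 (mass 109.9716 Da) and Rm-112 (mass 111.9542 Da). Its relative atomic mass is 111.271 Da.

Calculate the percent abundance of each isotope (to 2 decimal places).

Rm-110: 34.46%, Rm-112: 65.54%

With x = fraction of Rm-110 (so Rm-112 is 1 − x):
109.9716·x + 111.9542·(1 − x) = 111.271
(109.9716 − 111.9542)·x = 111.271 − 111.9542
x = -0.6832 / -1.9826 = 0.34460 → 34.46% Rm-110, 65.54% Rm-112.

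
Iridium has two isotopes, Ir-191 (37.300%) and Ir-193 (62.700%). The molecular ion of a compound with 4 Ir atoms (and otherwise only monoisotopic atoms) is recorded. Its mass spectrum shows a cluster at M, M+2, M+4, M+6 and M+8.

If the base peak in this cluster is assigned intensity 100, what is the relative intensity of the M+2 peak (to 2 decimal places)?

Term probabilities: M 0.0194, M+2 0.1302, M+4 0.3282, M+6 0.3678, M+8 0.1546. Base peak = M+6.
P(M+6) = C(4,3) × 0.37300^1 × 0.62700^3 = 4 × 0.3730 × 0.24649188 = 0.367766 (base)
P(M+2) = C(4,1) × 0.37300^3 × 0.62700^1 = 4 × 0.05189512 × 0.6270 = 0.130153
Relative intensity = 0.130153 / 0.367766 × 100 = 35.39

35.39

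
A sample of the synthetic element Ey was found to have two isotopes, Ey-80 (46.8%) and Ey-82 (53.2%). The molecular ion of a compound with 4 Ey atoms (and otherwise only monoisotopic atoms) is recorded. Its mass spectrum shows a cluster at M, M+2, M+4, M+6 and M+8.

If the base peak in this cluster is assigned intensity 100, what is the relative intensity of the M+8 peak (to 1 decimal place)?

(0.468 + 0.532)^4 gives M 0.0480, M+2 0.2181, M+4 0.3719, M+6 0.2819, M+8 0.0801; the largest is M+4.
P(M+4) = C(4,2) × 0.468^2 × 0.532^2 = 6 × 0.219024 × 0.283024 = 0.371934 (base)
P(M+8) = C(4,4) × 0.468^0 × 0.532^4 = 1 × 1.0000 × 0.08010258 = 0.080103
Relative intensity = 0.080103 / 0.371934 × 100 = 21.5

21.5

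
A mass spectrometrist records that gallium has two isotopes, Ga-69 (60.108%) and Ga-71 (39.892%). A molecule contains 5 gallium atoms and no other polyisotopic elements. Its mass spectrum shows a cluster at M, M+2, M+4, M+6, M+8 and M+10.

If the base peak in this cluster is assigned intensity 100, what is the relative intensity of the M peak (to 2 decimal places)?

22.70

(0.60108 + 0.39892)^5 gives M 0.0785, M+2 0.2604, M+4 0.3456, M+6 0.2294, M+8 0.0761, M+10 0.0101; the largest is M+4.
P(M+4) = C(5,2) × 0.60108^3 × 0.39892^2 = 10 × 0.2171685 × 0.15913717 = 0.345596 (base)
P(M) = C(5,0) × 0.60108^5 × 0.39892^0 = 1 × 0.07846236 × 1.0000 = 0.078462
Relative intensity = 0.078462 / 0.345596 × 100 = 22.70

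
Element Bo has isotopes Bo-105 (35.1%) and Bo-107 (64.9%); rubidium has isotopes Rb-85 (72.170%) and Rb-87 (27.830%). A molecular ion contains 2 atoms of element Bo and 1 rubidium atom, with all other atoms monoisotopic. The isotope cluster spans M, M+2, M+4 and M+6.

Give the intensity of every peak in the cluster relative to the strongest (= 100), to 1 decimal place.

20.6 : 84.3 : 100.0 : 27.2

Element Bo pattern (n=2): 0.123201 : 0.455598 : 0.421201
Rubidium pattern (n=1): 0.7217 : 0.2783
Convolve the two distributions (both contribute in 2-u steps):
  M: 0.123201×0.7217 = 0.088914
  M+2: 0.123201×0.2783 + 0.455598×0.7217 = 0.363092
  M+4: 0.455598×0.2783 + 0.421201×0.7217 = 0.430774
  M+6: 0.421201×0.2783 = 0.117220
Scale to base peak (0.430774) = 100: 20.6 : 84.3 : 100.0 : 27.2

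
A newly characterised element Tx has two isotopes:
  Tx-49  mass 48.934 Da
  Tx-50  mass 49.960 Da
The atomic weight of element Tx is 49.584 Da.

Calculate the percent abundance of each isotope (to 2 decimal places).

Let x be the fractional abundance of Tx-49; then Tx-50 has abundance 1 − x.
48.934·x + 49.960·(1 − x) = 49.584
(48.934 − 49.960)·x = 49.584 − 49.960
x = -0.376 / -1.026 = 0.36647 → 36.65% Tx-49, 63.35% Tx-50.

Tx-49: 36.65%, Tx-50: 63.35%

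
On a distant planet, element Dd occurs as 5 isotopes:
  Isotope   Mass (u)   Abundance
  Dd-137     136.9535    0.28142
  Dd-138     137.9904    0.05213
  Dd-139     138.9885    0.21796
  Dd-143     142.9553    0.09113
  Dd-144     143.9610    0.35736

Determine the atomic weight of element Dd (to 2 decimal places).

140.50 u

Ar = Σ fᵢ·mᵢ = 0.28142 × 136.9535 + 0.05213 × 137.9904 + 0.21796 × 138.9885 + 0.09113 × 142.9553 + 0.35736 × 143.9610
= 38.54145 + 7.19344 + 30.29393 + 13.02752 + 51.44590 = 140.50224 u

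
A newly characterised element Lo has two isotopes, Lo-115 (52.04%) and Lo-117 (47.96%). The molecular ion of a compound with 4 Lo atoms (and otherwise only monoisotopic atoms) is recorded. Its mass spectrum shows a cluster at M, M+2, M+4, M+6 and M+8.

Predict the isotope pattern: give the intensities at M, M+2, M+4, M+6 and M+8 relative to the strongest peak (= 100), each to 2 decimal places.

19.62 : 72.34 : 100.00 : 61.44 : 14.16

The 4 Lo atoms are independent, so intensities follow the terms of (0.5204 + 0.4796)^4.
P(M) = 0.5204^4 = 0.073341
P(M+2) = 4 × 0.5204^3 × 0.4796^1 = 0.270365
P(M+4) = 6 × 0.5204^2 × 0.4796^2 = 0.373753
P(M+6) = 4 × 0.5204^1 × 0.4796^3 = 0.229633
P(M+8) = 0.4796^4 = 0.052907
The M+4 peak is largest (0.373753); scaling to 100 gives 19.62 : 72.34 : 100.00 : 61.44 : 14.16.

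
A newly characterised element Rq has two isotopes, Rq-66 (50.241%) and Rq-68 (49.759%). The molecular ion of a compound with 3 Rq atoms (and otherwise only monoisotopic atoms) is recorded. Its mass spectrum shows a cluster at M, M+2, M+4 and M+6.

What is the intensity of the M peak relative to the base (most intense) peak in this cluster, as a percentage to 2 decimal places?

33.66%

Term probabilities: M 0.1268, M+2 0.3768, M+4 0.3732, M+6 0.1232. Base peak = M+2.
P(M+2) = C(3,1) × 0.50241^2 × 0.49759^1 = 3 × 0.25241581 × 0.49759 = 0.376799 (base)
P(M) = C(3,0) × 0.50241^3 × 0.49759^0 = 1 × 0.12681623 × 1.0000 = 0.126816
Relative intensity = 0.126816 / 0.376799 × 100 = 33.66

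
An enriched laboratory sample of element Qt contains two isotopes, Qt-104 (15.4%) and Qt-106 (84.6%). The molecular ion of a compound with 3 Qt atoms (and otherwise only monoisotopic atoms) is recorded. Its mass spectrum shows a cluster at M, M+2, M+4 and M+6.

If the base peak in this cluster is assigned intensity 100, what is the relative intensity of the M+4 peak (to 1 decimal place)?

Binomial terms of (0.154 + 0.846)^3: M 0.0037, M+2 0.0602, M+4 0.3307, M+6 0.6055 → M+6 is the base peak.
P(M+6) = C(3,3) × 0.154^0 × 0.846^3 = 1 × 1.0000 × 0.60549574 = 0.605496 (base)
P(M+4) = C(3,2) × 0.154^1 × 0.846^2 = 3 × 0.1540 × 0.715716 = 0.330661
Relative intensity = 0.330661 / 0.605496 × 100 = 54.6

54.6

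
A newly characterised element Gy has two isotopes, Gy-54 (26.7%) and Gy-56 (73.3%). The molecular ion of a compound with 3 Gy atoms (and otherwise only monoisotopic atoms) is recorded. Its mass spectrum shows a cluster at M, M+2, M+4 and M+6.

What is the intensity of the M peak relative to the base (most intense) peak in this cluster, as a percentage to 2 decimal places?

4.42%

Term probabilities: M 0.0190, M+2 0.1568, M+4 0.4304, M+6 0.3938. Base peak = M+4.
P(M+4) = C(3,2) × 0.267^1 × 0.733^2 = 3 × 0.2670 × 0.537289 = 0.430368 (base)
P(M) = C(3,0) × 0.267^3 × 0.733^0 = 1 × 0.01903416 × 1.0000 = 0.019034
Relative intensity = 0.019034 / 0.430368 × 100 = 4.42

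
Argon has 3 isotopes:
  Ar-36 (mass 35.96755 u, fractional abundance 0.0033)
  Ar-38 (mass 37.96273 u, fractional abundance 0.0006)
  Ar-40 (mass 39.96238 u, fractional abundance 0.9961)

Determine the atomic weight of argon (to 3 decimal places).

39.948 u

The abundance-weighted mean is 0.0033 × 35.96755 + 0.0006 × 37.96273 + 0.9961 × 39.96238
= 0.118693 + 0.022778 + 39.806527 = 39.947998 u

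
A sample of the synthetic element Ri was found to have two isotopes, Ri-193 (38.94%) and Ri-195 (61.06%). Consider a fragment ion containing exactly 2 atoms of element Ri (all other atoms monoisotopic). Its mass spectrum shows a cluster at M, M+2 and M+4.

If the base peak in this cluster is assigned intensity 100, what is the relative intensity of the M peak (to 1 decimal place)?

Term probabilities: M 0.1516, M+2 0.4755, M+4 0.3728. Base peak = M+2.
P(M+2) = C(2,1) × 0.3894^1 × 0.6106^1 = 2 × 0.3894 × 0.6106 = 0.475535 (base)
P(M) = C(2,0) × 0.3894^2 × 0.6106^0 = 1 × 0.15163236 × 1.0000 = 0.151632
Relative intensity = 0.151632 / 0.475535 × 100 = 31.9

31.9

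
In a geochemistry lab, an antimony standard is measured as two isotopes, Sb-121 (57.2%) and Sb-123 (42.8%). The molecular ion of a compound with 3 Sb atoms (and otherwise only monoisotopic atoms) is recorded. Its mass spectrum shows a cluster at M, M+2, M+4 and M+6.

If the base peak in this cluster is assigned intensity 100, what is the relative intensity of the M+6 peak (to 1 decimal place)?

Binomial terms of (0.572 + 0.428)^3: M 0.1871, M+2 0.4201, M+4 0.3143, M+6 0.0784 → M+2 is the base peak.
P(M+2) = C(3,1) × 0.572^2 × 0.428^1 = 3 × 0.327184 × 0.4280 = 0.420104 (base)
P(M+6) = C(3,3) × 0.572^0 × 0.428^3 = 1 × 1.0000 × 0.07840275 = 0.078403
Relative intensity = 0.078403 / 0.420104 × 100 = 18.7

18.7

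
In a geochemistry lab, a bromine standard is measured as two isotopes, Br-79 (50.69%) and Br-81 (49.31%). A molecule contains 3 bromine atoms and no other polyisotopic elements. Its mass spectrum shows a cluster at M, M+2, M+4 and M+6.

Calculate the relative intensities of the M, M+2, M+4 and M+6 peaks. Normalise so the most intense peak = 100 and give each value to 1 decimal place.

Expanding (0.5069 + 0.4931)^3:
P(M) = 0.5069^3 = 0.130247
P(M+2) = 3 × 0.5069^2 × 0.4931^1 = 0.380103
P(M+4) = 3 × 0.5069^1 × 0.4931^2 = 0.369755
P(M+6) = 0.4931^3 = 0.119896
The M+2 peak is largest (0.380103); scaling to 100 gives 34.3 : 100.0 : 97.3 : 31.5.

34.3 : 100.0 : 97.3 : 31.5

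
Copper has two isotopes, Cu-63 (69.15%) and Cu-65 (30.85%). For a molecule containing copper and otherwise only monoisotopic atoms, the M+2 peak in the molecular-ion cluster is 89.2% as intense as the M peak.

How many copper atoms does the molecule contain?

The M+2/M ratio from n Cu atoms is n · q/p = n · 0.3085/0.6915.
n = 0.892 × 0.6915/0.3085 = 2.00 ≈ 2

2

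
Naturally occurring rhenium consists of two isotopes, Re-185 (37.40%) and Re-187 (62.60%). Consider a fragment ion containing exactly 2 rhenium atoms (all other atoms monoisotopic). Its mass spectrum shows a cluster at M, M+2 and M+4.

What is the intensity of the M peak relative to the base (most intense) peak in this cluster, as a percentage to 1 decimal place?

29.9%

Binomial terms of (0.3740 + 0.6260)^2: M 0.1399, M+2 0.4682, M+4 0.3919 → M+2 is the base peak.
P(M+2) = C(2,1) × 0.3740^1 × 0.6260^1 = 2 × 0.3740 × 0.6260 = 0.468248 (base)
P(M) = C(2,0) × 0.3740^2 × 0.6260^0 = 1 × 0.139876 × 1.0000 = 0.139876
Relative intensity = 0.139876 / 0.468248 × 100 = 29.9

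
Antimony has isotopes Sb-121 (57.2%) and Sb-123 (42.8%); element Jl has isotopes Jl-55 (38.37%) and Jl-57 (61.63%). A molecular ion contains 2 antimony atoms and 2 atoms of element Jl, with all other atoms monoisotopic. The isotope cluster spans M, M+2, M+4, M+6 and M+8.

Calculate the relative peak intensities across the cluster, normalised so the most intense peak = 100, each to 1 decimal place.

Antimony pattern (n=2): 0.327184 : 0.489632 : 0.183184
Element Jl pattern (n=2): 0.14722569 : 0.47294862 : 0.37982569
Convolve the two distributions (both contribute in 2-u steps):
  M: 0.327184×0.14722569 = 0.048170
  M+2: 0.327184×0.47294862 + 0.489632×0.14722569 = 0.226828
  M+4: 0.327184×0.37982569 + 0.489632×0.47294862 + 0.183184×0.14722569 = 0.382813
  M+6: 0.489632×0.37982569 + 0.183184×0.47294862 = 0.272611
  M+8: 0.183184×0.37982569 = 0.069578
Scale to base peak (0.382813) = 100: 12.6 : 59.3 : 100.0 : 71.2 : 18.2

12.6 : 59.3 : 100.0 : 71.2 : 18.2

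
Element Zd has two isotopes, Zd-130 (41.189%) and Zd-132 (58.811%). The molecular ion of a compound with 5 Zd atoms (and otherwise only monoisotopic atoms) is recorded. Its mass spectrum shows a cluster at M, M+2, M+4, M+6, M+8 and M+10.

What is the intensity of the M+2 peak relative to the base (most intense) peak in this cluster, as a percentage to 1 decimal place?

Binomial terms of (0.41189 + 0.58811)^5: M 0.0119, M+2 0.0846, M+4 0.2417, M+6 0.3451, M+8 0.2464, M+10 0.0704 → M+6 is the base peak.
P(M+6) = C(5,3) × 0.41189^2 × 0.58811^3 = 10 × 0.16965337 × 0.20341159 = 0.345095 (base)
P(M+2) = C(5,1) × 0.41189^4 × 0.58811^1 = 5 × 0.02878227 × 0.58811 = 0.084636
Relative intensity = 0.084636 / 0.345095 × 100 = 24.5

24.5%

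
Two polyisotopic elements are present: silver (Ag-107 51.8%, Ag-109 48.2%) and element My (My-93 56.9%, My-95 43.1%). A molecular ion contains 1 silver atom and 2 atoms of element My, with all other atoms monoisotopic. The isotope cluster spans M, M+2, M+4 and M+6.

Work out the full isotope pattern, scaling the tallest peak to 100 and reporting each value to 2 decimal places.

40.89 : 100.00 : 81.11 : 21.83

Silver pattern (n=1): 0.5180 : 0.4820
Element My pattern (n=2): 0.323761 : 0.490478 : 0.185761
Convolve the two distributions (both contribute in 2-u steps):
  M: 0.5180×0.323761 = 0.167708
  M+2: 0.5180×0.490478 + 0.4820×0.323761 = 0.410120
  M+4: 0.5180×0.185761 + 0.4820×0.490478 = 0.332635
  M+6: 0.4820×0.185761 = 0.089537
Scale to base peak (0.410120) = 100: 40.89 : 100.00 : 81.11 : 21.83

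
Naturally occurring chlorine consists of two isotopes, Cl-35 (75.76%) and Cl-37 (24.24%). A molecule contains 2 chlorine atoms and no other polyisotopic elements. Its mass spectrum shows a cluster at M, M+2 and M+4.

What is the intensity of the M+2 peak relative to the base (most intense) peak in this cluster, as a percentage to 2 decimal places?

Binomial terms of (0.7576 + 0.2424)^2: M 0.5740, M+2 0.3673, M+4 0.0588 → M is the base peak.
P(M) = C(2,0) × 0.7576^2 × 0.2424^0 = 1 × 0.57395776 × 1.0000 = 0.573958 (base)
P(M+2) = C(2,1) × 0.7576^1 × 0.2424^1 = 2 × 0.7576 × 0.2424 = 0.367284
Relative intensity = 0.367284 / 0.573958 × 100 = 63.99

63.99%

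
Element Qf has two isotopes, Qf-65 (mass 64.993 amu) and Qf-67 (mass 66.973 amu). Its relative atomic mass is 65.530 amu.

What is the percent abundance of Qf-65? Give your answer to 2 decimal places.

72.88%

With x = fraction of Qf-65 (so Qf-67 is 1 − x):
64.993·x + 66.973·(1 − x) = 65.530
(64.993 − 66.973)·x = 65.530 − 66.973
x = -1.443 / -1.980 = 0.72879 → 72.88% Qf-65, 27.12% Qf-67.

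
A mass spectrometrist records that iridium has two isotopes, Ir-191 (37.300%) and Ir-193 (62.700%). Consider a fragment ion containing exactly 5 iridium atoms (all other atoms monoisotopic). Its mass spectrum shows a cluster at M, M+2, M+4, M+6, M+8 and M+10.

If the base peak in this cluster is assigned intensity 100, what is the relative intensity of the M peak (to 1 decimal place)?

2.1

Binomial terms of (0.37300 + 0.62700)^5: M 0.0072, M+2 0.0607, M+4 0.2040, M+6 0.3429, M+8 0.2882, M+10 0.0969 → M+6 is the base peak.
P(M+6) = C(5,3) × 0.37300^2 × 0.62700^3 = 10 × 0.139129 × 0.24649188 = 0.342942 (base)
P(M) = C(5,0) × 0.37300^5 × 0.62700^0 = 1 × 0.00722012 × 1.0000 = 0.007220
Relative intensity = 0.007220 / 0.342942 × 100 = 2.1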